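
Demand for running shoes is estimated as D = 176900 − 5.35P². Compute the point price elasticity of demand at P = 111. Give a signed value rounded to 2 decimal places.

-1.19

dD/dP = −2·5.35·P = -1187.7. At P = 111, D = 110982.65.
Ed = (dD/dP)·(P/D) = (-1187.7) × (111/110982.65) = -1.1878…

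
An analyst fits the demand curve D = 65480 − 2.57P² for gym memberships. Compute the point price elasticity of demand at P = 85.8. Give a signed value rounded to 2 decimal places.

dD/dP = −2·2.57·P = -441.012. At P = 85.8, D = 46560.5852.
Ed = (dD/dP)·(P/D) = (-441.012) × (85.8/46560.5852) = -0.8126…

-0.81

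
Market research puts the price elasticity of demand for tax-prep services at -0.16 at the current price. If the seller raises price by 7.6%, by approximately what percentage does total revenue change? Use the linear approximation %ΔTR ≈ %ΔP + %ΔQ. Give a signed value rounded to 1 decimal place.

%ΔQ ≈ Ed × %ΔP = (-0.16) × (+7.6%) = -1.2160%
%ΔTR ≈ %ΔP + %ΔQ = (+7.6%) + (-1.2160%) = +6.3840%

+6.4%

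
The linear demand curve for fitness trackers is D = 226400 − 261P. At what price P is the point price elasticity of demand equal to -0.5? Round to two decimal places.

289.14

Ed = −261P/(226400 − 261P). Set this equal to -0.5:
261P = 0.5·(226400 − 261P) ⇒ 261P(1 + 0.5) = 0.5·226400
P = 0.5·226400 / (261·1.5) = 289.1443…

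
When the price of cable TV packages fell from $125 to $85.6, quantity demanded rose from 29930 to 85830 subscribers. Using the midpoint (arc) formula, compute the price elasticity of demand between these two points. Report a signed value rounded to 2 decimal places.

%ΔQ = (85830 − 29930) / [(29930 + 85830)/2] = 55900/57880 = 0.965791…
%ΔP = (85.6 − 125) / [(125 + 85.6)/2] = -39.4/105.3 = -0.374169…
Arc Ed = %ΔQ / %ΔP = (55900/57880) / (-39.4/105.3) = -2.5811…

-2.58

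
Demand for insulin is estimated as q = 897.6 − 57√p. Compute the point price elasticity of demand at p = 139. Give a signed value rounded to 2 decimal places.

-1.49

dq/dp = −57/(2√p) = -2.41734. At p = 139, q = 225.58.
Ed = (dq/dp)·(p/q) = (-2.41734) × (139/225.58) = -1.4895…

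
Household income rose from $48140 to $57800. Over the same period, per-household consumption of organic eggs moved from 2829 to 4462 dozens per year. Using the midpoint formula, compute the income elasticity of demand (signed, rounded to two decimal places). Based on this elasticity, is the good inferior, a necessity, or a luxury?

%ΔQ = (4462 − 2829)/[( 2829 + 4462)/2] = 1633/3645.5 = 0.447949…
%ΔIncome = (57800 − 48140)/[( 48140 + 57800)/2] = 9660/52970 = 0.182367…
E_income = (1633/3645.5) / (9660/52970) = 2.4563…
E_income > 1 ⇒ normal good, luxury.

2.46; luxury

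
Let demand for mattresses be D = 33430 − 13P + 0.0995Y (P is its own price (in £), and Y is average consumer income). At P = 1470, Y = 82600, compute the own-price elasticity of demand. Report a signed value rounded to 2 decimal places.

At the given values, D = 33430 − 13(1470) + 0.0995(82600) = 22538.7.
∂D/∂P = −13.
E = (-13) × (1470/22538.7) = -0.8478…

-0.85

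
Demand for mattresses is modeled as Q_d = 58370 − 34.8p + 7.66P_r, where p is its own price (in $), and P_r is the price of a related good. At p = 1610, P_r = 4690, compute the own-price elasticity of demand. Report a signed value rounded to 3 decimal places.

-1.464

At the given values, Q_d = 58370 − 34.8(1610) + 7.66(4690) = 38267.4.
∂Q_d/∂p = −34.8.
E = (-34.8) × (1610/38267.4) = -1.46411…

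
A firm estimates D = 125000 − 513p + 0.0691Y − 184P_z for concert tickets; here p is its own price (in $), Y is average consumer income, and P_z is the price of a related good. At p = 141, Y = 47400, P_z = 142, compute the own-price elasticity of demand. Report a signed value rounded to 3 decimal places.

At the given values, D = 125000 − 513(141) + 0.0691(47400) − 184(142) = 29814.34.
∂D/∂p = −513.
E = (-513) × (141/29814.34) = -2.42611…

-2.426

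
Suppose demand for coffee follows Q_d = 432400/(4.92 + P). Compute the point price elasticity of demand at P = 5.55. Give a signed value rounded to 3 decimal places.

-0.530

dQ_d/dP = −432400/(4.92 + P)² = -3944.5. At P = 5.55, Q_d = 41298.9.
Ed = (dQ_d/dP)·(P/Q_d) = (-3944.5) × (5.55/41298.9) = -0.53008…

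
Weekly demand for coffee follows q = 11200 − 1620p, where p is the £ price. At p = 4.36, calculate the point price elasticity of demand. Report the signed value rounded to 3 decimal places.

-1.707

dq/dp = −1620. At p = 4.36, q = 11200 − 1620(4.36) = 4136.8.
Ed = (dq/dp)·(p/q) = −1620 × (4.36/4136.8) = -1.70740…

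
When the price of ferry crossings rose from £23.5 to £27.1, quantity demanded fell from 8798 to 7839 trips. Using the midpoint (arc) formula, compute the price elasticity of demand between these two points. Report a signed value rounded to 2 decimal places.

-0.81

%ΔQ = (7839 − 8798) / [(8798 + 7839)/2] = -959/8318.5 = -0.115285…
%ΔP = (27.1 − 23.5) / [(23.5 + 27.1)/2] = 3.6/25.3 = 0.142292…
Arc Ed = %ΔQ / %ΔP = (-959/8318.5) / (3.6/25.3) = -0.8101…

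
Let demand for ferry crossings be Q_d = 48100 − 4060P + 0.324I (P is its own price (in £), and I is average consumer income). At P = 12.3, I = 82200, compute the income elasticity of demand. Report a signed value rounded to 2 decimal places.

1.07

At the given values, Q_d = 48100 − 4060(12.3) + 0.324(82200) = 24794.8.
∂Q_d/∂I = 0.324.
E = (0.324) × (82200/24794.8) = 1.0741…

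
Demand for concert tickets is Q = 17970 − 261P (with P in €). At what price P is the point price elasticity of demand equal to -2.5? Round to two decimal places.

Ed = −261P/(17970 − 261P). Set this equal to -2.5:
261P = 2.5·(17970 − 261P) ⇒ 261P(1 + 2.5) = 2.5·17970
P = 2.5·17970 / (261·3.5) = 49.1789…

49.18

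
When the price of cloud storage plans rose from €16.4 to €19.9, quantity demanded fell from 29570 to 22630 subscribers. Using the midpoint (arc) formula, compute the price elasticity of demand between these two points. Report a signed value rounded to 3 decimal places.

%ΔQ = (22630 − 29570) / [(29570 + 22630)/2] = -6940/26100 = -0.265900…
%ΔP = (19.9 − 16.4) / [(16.4 + 19.9)/2] = 3.5/18.15 = 0.192837…
Arc Ed = %ΔQ / %ΔP = (-6940/26100) / (3.5/18.15) = -1.37888…

-1.379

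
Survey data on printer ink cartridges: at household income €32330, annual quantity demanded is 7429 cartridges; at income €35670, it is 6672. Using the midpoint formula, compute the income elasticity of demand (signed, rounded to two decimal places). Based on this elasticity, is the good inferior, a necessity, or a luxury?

-1.09; inferior

%ΔQ = (6672 − 7429)/[( 7429 + 6672)/2] = -757/7050.5 = -0.107368…
%ΔIncome = (35670 − 32330)/[( 32330 + 35670)/2] = 3340/34000 = 0.098235…
E_income = (-757/7050.5) / (3340/34000) = -1.0929…
E_income < 0 ⇒ inferior good.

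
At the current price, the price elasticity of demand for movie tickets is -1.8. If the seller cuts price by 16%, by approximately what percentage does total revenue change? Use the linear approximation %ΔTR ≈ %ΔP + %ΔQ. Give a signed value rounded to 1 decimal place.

%ΔQ ≈ Ed × %ΔP = (-1.8) × (-16%) = +28.8000%
%ΔTR ≈ %ΔP + %ΔQ = (-16%) + (+28.8000%) = +12.8000%

+12.8%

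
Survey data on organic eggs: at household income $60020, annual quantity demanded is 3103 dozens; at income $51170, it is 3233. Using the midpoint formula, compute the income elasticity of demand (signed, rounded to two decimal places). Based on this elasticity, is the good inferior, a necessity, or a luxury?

-0.26; inferior

%ΔQ = (3233 − 3103)/[( 3103 + 3233)/2] = 130/3168 = 0.041035…
%ΔIncome = (51170 − 60020)/[( 60020 + 51170)/2] = -8850/55595 = -0.159186…
E_income = (130/3168) / (-8850/55595) = -0.2577…
E_income < 0 ⇒ inferior good.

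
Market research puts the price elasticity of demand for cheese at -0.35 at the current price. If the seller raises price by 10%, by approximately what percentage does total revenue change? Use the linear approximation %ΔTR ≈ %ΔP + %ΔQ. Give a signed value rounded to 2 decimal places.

%ΔQ ≈ Ed × %ΔP = (-0.35) × (+10%) = -3.5000%
%ΔTR ≈ %ΔP + %ΔQ = (+10%) + (-3.5000%) = +6.5000%

+6.50%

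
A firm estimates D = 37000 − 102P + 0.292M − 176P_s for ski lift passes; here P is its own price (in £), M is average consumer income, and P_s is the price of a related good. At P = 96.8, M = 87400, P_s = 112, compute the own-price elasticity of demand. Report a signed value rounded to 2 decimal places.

-0.30

At the given values, D = 37000 − 102(96.8) + 0.292(87400) − 176(112) = 32935.2.
∂D/∂P = −102.
E = (-102) × (96.8/32935.2) = -0.2997…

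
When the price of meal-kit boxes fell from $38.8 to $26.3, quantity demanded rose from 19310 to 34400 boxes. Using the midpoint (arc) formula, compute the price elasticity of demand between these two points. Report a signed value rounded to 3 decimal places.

-1.463

%ΔQ = (34400 − 19310) / [(19310 + 34400)/2] = 15090/26855 = 0.561906…
%ΔP = (26.3 − 38.8) / [(38.8 + 26.3)/2] = -12.5/32.55 = -0.384024…
Arc Ed = %ΔQ / %ΔP = (15090/26855) / (-12.5/32.55) = -1.46320…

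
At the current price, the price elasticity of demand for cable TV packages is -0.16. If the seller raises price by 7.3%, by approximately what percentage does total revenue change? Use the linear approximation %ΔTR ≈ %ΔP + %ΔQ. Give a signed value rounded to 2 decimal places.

+6.13%

%ΔQ ≈ Ed × %ΔP = (-0.16) × (+7.3%) = -1.1680%
%ΔTR ≈ %ΔP + %ΔQ = (+7.3%) + (-1.1680%) = +6.1320%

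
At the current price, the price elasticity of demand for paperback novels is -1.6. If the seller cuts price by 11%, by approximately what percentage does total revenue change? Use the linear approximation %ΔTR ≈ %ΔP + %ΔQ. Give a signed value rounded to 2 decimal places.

+6.60%

%ΔQ ≈ Ed × %ΔP = (-1.6) × (-11%) = +17.6000%
%ΔTR ≈ %ΔP + %ΔQ = (-11%) + (+17.6000%) = +6.6000%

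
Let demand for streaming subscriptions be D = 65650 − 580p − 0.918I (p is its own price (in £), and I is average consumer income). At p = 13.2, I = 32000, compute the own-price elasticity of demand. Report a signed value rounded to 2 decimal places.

-0.27

At the given values, D = 65650 − 580(13.2) − 0.918(32000) = 28618.
∂D/∂p = −580.
E = (-580) × (13.2/28618) = -0.2675…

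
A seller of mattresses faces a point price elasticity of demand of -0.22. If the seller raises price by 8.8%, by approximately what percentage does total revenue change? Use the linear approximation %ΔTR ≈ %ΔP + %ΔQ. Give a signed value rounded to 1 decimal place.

%ΔQ ≈ Ed × %ΔP = (-0.22) × (+8.8%) = -1.9360%
%ΔTR ≈ %ΔP + %ΔQ = (+8.8%) + (-1.9360%) = +6.8640%

+6.9%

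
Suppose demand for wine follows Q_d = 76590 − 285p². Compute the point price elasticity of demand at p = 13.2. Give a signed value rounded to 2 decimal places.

dQ_d/dp = −2·285·p = -7524. At p = 13.2, Q_d = 26931.6.
Ed = (dQ_d/dp)·(p/Q_d) = (-7524) × (13.2/26931.6) = -3.6877…

-3.69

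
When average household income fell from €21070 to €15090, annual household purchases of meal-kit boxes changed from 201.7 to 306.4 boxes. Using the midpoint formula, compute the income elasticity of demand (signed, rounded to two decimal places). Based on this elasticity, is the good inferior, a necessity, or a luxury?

-1.25; inferior

%ΔQ = (306.4 − 201.7)/[( 201.7 + 306.4)/2] = 104.7/254.05 = 0.412123…
%ΔIncome = (15090 − 21070)/[( 21070 + 15090)/2] = -5980/18080 = -0.330752…
E_income = (104.7/254.05) / (-5980/18080) = -1.2460…
E_income < 0 ⇒ inferior good.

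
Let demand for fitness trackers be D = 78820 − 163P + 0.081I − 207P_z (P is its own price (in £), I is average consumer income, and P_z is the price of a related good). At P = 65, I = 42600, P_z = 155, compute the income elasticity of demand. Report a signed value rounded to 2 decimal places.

At the given values, D = 78820 − 163(65) + 0.081(42600) − 207(155) = 39590.6.
∂D/∂I = 0.081.
E = (0.081) × (42600/39590.6) = 0.0871…

0.09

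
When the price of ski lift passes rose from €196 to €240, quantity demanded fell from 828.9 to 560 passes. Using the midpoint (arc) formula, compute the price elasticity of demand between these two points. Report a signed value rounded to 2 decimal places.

%ΔQ = (560 − 828.9) / [(828.9 + 560)/2] = -268.9/694.45 = -0.387212…
%ΔP = (240 − 196) / [(196 + 240)/2] = 44/218 = 0.201834…
Arc Ed = %ΔQ / %ΔP = (-268.9/694.45) / (44/218) = -1.9184…

-1.92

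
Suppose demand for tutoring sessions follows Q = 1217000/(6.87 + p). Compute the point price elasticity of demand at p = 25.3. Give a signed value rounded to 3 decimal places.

dQ/dp = −1217000/(6.87 + p)² = -1175.95. At p = 25.3, Q = 37830.3.
Ed = (dQ/dp)·(p/Q) = (-1175.95) × (25.3/37830.3) = -0.78644…

-0.786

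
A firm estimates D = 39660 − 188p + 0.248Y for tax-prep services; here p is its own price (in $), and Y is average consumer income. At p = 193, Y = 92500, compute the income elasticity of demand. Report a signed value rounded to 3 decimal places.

0.872

At the given values, D = 39660 − 188(193) + 0.248(92500) = 26316.
∂D/∂Y = 0.248.
E = (0.248) × (92500/26316) = 0.87171…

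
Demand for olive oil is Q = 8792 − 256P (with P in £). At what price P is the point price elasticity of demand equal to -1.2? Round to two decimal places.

Ed = −256P/(8792 − 256P). Set this equal to -1.2:
256P = 1.2·(8792 − 256P) ⇒ 256P(1 + 1.2) = 1.2·8792
P = 1.2·8792 / (256·2.2) = 18.7329…

18.73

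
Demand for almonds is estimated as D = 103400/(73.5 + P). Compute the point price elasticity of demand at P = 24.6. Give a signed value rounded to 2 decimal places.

dD/dP = −103400/(73.5 + P)² = -10.7444. At P = 24.6, D = 1054.03.
Ed = (dD/dP)·(P/D) = (-10.7444) × (24.6/1054.03) = -0.2507…

-0.25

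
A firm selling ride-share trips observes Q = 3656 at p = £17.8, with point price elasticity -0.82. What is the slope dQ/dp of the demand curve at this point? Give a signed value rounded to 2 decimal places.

Ed = (dQ/dp)·(p/Q) ⇒ dQ/dp = Ed·Q/p = (-0.82)·3656/17.8 = -168.4224…

-168.42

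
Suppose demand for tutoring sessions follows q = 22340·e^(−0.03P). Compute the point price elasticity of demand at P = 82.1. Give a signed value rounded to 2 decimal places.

-2.46

dq/dP = −0.03·q = -57.087. At P = 82.1, q = 1902.9.
Ed = (dq/dP)·(P/q) = (-57.087) × (82.1/1902.9) = -2.463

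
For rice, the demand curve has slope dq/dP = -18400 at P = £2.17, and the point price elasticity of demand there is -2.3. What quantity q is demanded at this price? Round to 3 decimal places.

17360.000

Ed = (dq/dP)·(P/q) ⇒ q = (dq/dP)·P/Ed = (-18400)·2.17/(-2.3) = 17360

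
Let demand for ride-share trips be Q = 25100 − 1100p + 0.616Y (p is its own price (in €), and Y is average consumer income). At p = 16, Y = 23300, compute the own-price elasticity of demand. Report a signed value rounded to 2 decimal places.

-0.81

At the given values, Q = 25100 − 1100(16) + 0.616(23300) = 21852.8.
∂Q/∂p = −1100.
E = (-1100) × (16/21852.8) = -0.8053…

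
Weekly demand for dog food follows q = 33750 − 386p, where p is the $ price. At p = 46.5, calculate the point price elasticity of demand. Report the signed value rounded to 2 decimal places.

dq/dp = −386. At p = 46.5, q = 33750 − 386(46.5) = 15801.
Ed = (dq/dp)·(p/q) = −386 × (46.5/15801) = -1.1359…

-1.14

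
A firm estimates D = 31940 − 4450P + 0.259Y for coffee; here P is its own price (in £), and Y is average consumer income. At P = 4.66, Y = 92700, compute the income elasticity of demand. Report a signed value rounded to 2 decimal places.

0.68

At the given values, D = 31940 − 4450(4.66) + 0.259(92700) = 35212.3.
∂D/∂Y = 0.259.
E = (0.259) × (92700/35212.3) = 0.6818…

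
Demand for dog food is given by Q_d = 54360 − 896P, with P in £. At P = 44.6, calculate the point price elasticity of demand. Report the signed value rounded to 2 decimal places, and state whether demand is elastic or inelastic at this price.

dQ_d/dP = −896. At P = 44.6, Q_d = 54360 − 896(44.6) = 14398.4.
Ed = (dQ_d/dP)·(P/Q_d) = −896 × (44.6/14398.4) = -2.7754…
|Ed| = 2.78 > 1, so demand is elastic.

-2.78; elastic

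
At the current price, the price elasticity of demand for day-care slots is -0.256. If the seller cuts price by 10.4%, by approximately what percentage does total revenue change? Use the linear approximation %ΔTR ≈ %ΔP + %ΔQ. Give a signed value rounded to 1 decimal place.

%ΔQ ≈ Ed × %ΔP = (-0.256) × (-10.4%) = +2.6624%
%ΔTR ≈ %ΔP + %ΔQ = (-10.4%) + (+2.6624%) = -7.7376%

-7.7%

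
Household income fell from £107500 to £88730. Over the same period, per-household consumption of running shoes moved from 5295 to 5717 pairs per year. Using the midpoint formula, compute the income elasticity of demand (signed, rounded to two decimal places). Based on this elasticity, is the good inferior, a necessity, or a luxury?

%ΔQ = (5717 − 5295)/[( 5295 + 5717)/2] = 422/5506 = 0.076643…
%ΔIncome = (88730 − 107500)/[( 107500 + 88730)/2] = -18770/98115 = -0.191306…
E_income = (422/5506) / (-18770/98115) = -0.4006…
E_income < 0 ⇒ inferior good.

-0.40; inferior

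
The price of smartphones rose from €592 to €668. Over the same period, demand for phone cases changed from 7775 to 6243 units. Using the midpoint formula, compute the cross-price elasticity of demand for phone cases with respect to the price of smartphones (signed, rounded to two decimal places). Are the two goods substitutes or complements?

%ΔQ_{phone cases} = (6243 − 7775)/avg = -1532/7009 = -0.218576…
%ΔP_{smartphones} = (668 − 592)/avg = 76/630 = 0.120634…
E_cross = (-1532/7009) / (76/630) = -1.8118…
E_cross < 0 ⇒ the goods are complements.

-1.81; complements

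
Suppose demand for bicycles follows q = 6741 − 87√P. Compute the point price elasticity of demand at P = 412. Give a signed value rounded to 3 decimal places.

dq/dP = −87/(2√P) = -2.14309. At P = 412, q = 4975.09.
Ed = (dq/dP)·(P/q) = (-2.14309) × (412/4975.09) = -0.17747…

-0.177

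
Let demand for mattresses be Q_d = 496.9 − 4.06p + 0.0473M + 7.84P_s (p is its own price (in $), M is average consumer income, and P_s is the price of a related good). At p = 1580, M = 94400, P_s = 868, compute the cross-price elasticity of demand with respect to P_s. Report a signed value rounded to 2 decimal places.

1.27

At the given values, Q_d = 496.9 − 4.06(1580) + 0.0473(94400) + 7.84(868) = 5352.34.
∂Q_d/∂P_s = 7.84.
E = (7.84) × (868/5352.34) = 1.2714…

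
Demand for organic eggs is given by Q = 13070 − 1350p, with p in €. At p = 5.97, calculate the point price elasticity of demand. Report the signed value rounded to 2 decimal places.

dQ/dp = −1350. At p = 5.97, Q = 13070 − 1350(5.97) = 5010.5.
Ed = (dQ/dp)·(p/Q) = −1350 × (5.97/5010.5) = -1.6085…

-1.61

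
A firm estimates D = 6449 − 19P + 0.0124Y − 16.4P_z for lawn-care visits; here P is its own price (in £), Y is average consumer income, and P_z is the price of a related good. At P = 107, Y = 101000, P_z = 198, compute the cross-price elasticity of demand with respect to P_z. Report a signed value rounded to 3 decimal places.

-1.341

At the given values, D = 6449 − 19(107) + 0.0124(101000) − 16.4(198) = 2421.2.
∂D/∂P_z = -16.4.
E = (-16.4) × (198/2421.2) = -1.34115…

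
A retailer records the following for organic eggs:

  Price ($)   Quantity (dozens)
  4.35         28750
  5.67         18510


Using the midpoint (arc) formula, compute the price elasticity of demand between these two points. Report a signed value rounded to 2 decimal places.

-1.64

%ΔQ = (18510 − 28750) / [(28750 + 18510)/2] = -10240/23630 = -0.433347…
%ΔP = (5.67 − 4.35) / [(4.35 + 5.67)/2] = 1.32/5.01 = 0.263473…
Arc Ed = %ΔQ / %ΔP = (-10240/23630) / (1.32/5.01) = -1.6447…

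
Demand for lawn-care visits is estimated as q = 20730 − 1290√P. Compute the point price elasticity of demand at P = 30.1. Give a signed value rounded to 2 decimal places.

dq/dP = −1290/(2√P) = -117.565. At P = 30.1, q = 13652.6.
Ed = (dq/dP)·(P/q) = (-117.565) × (30.1/13652.6) = -0.2591…

-0.26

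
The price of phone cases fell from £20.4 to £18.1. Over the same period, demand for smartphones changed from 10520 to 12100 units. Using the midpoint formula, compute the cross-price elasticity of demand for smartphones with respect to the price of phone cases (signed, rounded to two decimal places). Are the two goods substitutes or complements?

-1.17; complements

%ΔQ_{smartphones} = (12100 − 10520)/avg = 1580/11310 = 0.139699…
%ΔP_{phone cases} = (18.1 − 20.4)/avg = -2.3/19.25 = -0.119480…
E_cross = (1580/11310) / (-2.3/19.25) = -1.1692…
E_cross < 0 ⇒ the goods are complements.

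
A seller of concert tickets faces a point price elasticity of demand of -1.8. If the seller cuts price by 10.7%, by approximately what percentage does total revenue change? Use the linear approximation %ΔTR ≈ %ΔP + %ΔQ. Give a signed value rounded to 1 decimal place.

%ΔQ ≈ Ed × %ΔP = (-1.8) × (-10.7%) = +19.2600%
%ΔTR ≈ %ΔP + %ΔQ = (-10.7%) + (+19.2600%) = +8.5600%

+8.6%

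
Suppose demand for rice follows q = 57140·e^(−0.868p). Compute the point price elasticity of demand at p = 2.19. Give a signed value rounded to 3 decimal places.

-1.901

dq/dp = −0.868·q = -7411.41. At p = 2.19, q = 8538.49.
Ed = (dq/dp)·(p/q) = (-7411.41) × (2.19/8538.49) = -1.90092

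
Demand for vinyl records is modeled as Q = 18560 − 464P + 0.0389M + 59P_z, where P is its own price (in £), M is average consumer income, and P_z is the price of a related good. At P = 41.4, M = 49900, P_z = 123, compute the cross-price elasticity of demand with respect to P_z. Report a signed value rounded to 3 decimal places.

At the given values, Q = 18560 − 464(41.4) + 0.0389(49900) + 59(123) = 8548.51.
∂Q/∂P_z = 59.
E = (59) × (123/8548.51) = 0.84891…

0.849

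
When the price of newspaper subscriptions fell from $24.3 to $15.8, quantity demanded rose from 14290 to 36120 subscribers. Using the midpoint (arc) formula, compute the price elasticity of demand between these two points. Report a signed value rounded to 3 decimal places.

-2.043

%ΔQ = (36120 − 14290) / [(14290 + 36120)/2] = 21830/25205 = 0.866097…
%ΔP = (15.8 − 24.3) / [(24.3 + 15.8)/2] = -8.5/20.05 = -0.423940…
Arc Ed = %ΔQ / %ΔP = (21830/25205) / (-8.5/20.05) = -2.04297…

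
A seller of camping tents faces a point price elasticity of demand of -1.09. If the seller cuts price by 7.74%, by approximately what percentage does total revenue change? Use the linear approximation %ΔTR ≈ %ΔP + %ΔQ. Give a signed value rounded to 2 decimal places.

+0.70%

%ΔQ ≈ Ed × %ΔP = (-1.09) × (-7.74%) = +8.4366%
%ΔTR ≈ %ΔP + %ΔQ = (-7.74%) + (+8.4366%) = +0.6966%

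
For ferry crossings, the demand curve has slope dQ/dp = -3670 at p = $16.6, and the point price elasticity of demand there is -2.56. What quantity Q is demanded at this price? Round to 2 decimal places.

23797.66

Ed = (dQ/dp)·(p/Q) ⇒ Q = (dQ/dp)·p/Ed = (-3670)·16.6/(-2.56) = 23797.6562…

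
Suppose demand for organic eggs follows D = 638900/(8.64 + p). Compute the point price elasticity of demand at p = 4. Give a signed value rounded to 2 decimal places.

-0.32

dD/dp = −638900/(8.64 + p)² = -3998.88. At p = 4, D = 50545.9.
Ed = (dD/dp)·(p/D) = (-3998.88) × (4/50545.9) = -0.3164…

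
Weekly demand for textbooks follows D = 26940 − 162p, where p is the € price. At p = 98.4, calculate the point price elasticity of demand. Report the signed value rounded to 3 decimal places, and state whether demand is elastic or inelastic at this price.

-1.449; elastic

dD/dp = −162. At p = 98.4, D = 26940 − 162(98.4) = 10999.2.
Ed = (dD/dp)·(p/D) = −162 × (98.4/10999.2) = -1.44926…
|Ed| = 1.449 > 1, so demand is elastic.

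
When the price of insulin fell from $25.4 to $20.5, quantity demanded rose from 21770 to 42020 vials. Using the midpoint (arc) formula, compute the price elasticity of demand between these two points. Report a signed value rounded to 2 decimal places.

%ΔQ = (42020 − 21770) / [(21770 + 42020)/2] = 20250/31895 = 0.634895…
%ΔP = (20.5 − 25.4) / [(25.4 + 20.5)/2] = -4.9/22.95 = -0.213507…
Arc Ed = %ΔQ / %ΔP = (20250/31895) / (-4.9/22.95) = -2.9736…

-2.97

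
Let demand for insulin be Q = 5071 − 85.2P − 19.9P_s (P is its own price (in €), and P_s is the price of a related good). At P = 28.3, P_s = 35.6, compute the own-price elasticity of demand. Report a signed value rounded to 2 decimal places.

At the given values, Q = 5071 − 85.2(28.3) − 19.9(35.6) = 1951.4.
∂Q/∂P = −85.2.
E = (-85.2) × (28.3/1951.4) = -1.2356…

-1.24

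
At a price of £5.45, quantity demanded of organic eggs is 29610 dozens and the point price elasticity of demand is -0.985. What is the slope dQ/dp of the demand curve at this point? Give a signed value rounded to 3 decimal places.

-5351.532

Ed = (dQ/dp)·(p/Q) ⇒ dQ/dp = Ed·Q/p = (-0.985)·29610/5.45 = -5351.53211…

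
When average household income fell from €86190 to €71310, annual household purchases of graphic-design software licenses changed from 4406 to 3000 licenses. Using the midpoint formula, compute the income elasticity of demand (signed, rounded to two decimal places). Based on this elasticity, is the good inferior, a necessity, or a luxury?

%ΔQ = (3000 − 4406)/[( 4406 + 3000)/2] = -1406/3703 = -0.379692…
%ΔIncome = (71310 − 86190)/[( 86190 + 71310)/2] = -14880/78750 = -0.188952…
E_income = (-1406/3703) / (-14880/78750) = 2.0094…
E_income > 1 ⇒ normal good, luxury.

2.01; luxury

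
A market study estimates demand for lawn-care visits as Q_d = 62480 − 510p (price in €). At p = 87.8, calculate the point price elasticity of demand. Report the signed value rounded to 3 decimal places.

-2.530

dQ_d/dp = −510. At p = 87.8, Q_d = 62480 − 510(87.8) = 17702.
Ed = (dQ_d/dp)·(p/Q_d) = −510 × (87.8/17702) = -2.52954…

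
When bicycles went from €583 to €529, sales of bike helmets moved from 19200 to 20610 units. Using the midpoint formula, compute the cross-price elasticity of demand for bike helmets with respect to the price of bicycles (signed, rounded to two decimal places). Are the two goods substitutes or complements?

-0.73; complements

%ΔQ_{bike helmets} = (20610 − 19200)/avg = 1410/19905 = 0.070836…
%ΔP_{bicycles} = (529 − 583)/avg = -54/556 = -0.097122…
E_cross = (1410/19905) / (-54/556) = -0.7293…
E_cross < 0 ⇒ the goods are complements.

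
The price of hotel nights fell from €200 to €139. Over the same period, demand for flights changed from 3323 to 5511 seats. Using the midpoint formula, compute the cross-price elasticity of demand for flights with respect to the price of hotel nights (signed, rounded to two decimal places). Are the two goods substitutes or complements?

-1.38; complements

%ΔQ_{flights} = (5511 − 3323)/avg = 2188/4417 = 0.495358…
%ΔP_{hotel nights} = (139 − 200)/avg = -61/169.5 = -0.359882…
E_cross = (2188/4417) / (-61/169.5) = -1.3764…
E_cross < 0 ⇒ the goods are complements.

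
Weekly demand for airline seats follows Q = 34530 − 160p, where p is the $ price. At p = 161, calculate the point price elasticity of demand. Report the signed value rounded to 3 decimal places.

-2.937

dQ/dp = −160. At p = 161, Q = 34530 − 160(161) = 8770.
Ed = (dQ/dp)·(p/Q) = −160 × (161/8770) = -2.93728…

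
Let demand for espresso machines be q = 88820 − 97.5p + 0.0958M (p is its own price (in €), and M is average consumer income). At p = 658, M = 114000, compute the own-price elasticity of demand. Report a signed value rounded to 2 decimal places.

-1.80

At the given values, q = 88820 − 97.5(658) + 0.0958(114000) = 35586.2.
∂q/∂p = −97.5.
E = (-97.5) × (658/35586.2) = -1.8028…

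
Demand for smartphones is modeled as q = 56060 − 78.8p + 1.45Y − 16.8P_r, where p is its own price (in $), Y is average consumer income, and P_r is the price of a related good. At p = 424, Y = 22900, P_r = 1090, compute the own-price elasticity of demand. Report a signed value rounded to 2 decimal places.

-0.89

At the given values, q = 56060 − 78.8(424) + 1.45(22900) − 16.8(1090) = 37541.8.
∂q/∂p = −78.8.
E = (-78.8) × (424/37541.8) = -0.8899…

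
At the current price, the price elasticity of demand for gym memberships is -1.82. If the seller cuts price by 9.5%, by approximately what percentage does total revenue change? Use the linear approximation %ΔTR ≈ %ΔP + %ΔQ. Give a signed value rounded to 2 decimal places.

+7.79%

%ΔQ ≈ Ed × %ΔP = (-1.82) × (-9.5%) = +17.2900%
%ΔTR ≈ %ΔP + %ΔQ = (-9.5%) + (+17.2900%) = +7.7900%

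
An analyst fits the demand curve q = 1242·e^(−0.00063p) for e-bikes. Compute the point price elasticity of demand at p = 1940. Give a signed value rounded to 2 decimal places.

-1.22

dq/dp = −0.00063·q = -0.230498. At p = 1940, q = 365.87.
Ed = (dq/dp)·(p/q) = (-0.230498) × (1940/365.87) = -1.2222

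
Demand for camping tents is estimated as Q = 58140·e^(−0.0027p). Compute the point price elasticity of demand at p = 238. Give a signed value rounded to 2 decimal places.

-0.64

dQ/dp = −0.0027·Q = -82.5584. At p = 238, Q = 30577.2.
Ed = (dQ/dp)·(p/Q) = (-82.5584) × (238/30577.2) = -0.6426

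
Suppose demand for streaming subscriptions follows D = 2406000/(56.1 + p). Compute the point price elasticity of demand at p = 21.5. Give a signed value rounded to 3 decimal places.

dD/dp = −2406000/(56.1 + p)² = -399.551. At p = 21.5, D = 31005.2.
Ed = (dD/dp)·(p/D) = (-399.551) × (21.5/31005.2) = -0.27706…

-0.277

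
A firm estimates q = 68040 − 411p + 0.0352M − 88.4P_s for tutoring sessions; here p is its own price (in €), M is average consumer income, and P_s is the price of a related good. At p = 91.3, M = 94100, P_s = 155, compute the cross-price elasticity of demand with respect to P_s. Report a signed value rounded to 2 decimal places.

-0.68

At the given values, q = 68040 − 411(91.3) + 0.0352(94100) − 88.4(155) = 20126.02.
∂q/∂P_s = -88.4.
E = (-88.4) × (155/20126.02) = -0.6808…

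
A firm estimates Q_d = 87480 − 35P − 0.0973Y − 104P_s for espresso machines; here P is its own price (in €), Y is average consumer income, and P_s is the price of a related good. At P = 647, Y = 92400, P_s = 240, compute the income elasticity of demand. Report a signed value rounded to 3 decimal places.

At the given values, Q_d = 87480 − 35(647) − 0.0973(92400) − 104(240) = 30884.48.
∂Q_d/∂Y = -0.0973.
E = (-0.0973) × (92400/30884.48) = -0.29110…

-0.291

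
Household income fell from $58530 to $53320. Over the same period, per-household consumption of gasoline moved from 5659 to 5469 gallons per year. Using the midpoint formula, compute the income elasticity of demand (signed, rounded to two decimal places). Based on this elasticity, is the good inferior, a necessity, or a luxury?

%ΔQ = (5469 − 5659)/[( 5659 + 5469)/2] = -190/5564 = -0.034148…
%ΔIncome = (53320 − 58530)/[( 58530 + 53320)/2] = -5210/55925 = -0.093160…
E_income = (-190/5564) / (-5210/55925) = 0.3665…
0 < E_income < 1 ⇒ normal good, necessity.

0.37; necessity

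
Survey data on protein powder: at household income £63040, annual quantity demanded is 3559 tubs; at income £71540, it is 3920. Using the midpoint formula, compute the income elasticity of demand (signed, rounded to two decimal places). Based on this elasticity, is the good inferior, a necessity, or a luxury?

%ΔQ = (3920 − 3559)/[( 3559 + 3920)/2] = 361/3739.5 = 0.096536…
%ΔIncome = (71540 − 63040)/[( 63040 + 71540)/2] = 8500/67290 = 0.126318…
E_income = (361/3739.5) / (8500/67290) = 0.7642…
0 < E_income < 1 ⇒ normal good, necessity.

0.76; necessity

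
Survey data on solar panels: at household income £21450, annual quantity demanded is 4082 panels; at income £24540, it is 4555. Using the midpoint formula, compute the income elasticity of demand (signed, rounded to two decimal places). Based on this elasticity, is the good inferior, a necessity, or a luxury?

%ΔQ = (4555 − 4082)/[( 4082 + 4555)/2] = 473/4318.5 = 0.109528…
%ΔIncome = (24540 − 21450)/[( 21450 + 24540)/2] = 3090/22995 = 0.134377…
E_income = (473/4318.5) / (3090/22995) = 0.8150…
0 < E_income < 1 ⇒ normal good, necessity.

0.82; necessity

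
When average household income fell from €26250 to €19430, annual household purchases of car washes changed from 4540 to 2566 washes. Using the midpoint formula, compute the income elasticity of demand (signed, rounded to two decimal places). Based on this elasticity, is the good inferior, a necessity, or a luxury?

%ΔQ = (2566 − 4540)/[( 4540 + 2566)/2] = -1974/3553 = -0.555586…
%ΔIncome = (19430 − 26250)/[( 26250 + 19430)/2] = -6820/22840 = -0.298598…
E_income = (-1974/3553) / (-6820/22840) = 1.8606…
E_income > 1 ⇒ normal good, luxury.

1.86; luxury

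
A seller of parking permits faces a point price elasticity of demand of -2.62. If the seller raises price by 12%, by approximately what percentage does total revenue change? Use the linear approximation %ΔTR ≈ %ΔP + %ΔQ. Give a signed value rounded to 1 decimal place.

%ΔQ ≈ Ed × %ΔP = (-2.62) × (+12%) = -31.4400%
%ΔTR ≈ %ΔP + %ΔQ = (+12%) + (-31.4400%) = -19.4400%

-19.4%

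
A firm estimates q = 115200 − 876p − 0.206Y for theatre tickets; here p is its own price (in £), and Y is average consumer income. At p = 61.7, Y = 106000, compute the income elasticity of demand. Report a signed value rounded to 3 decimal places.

At the given values, q = 115200 − 876(61.7) − 0.206(106000) = 39314.8.
∂q/∂Y = -0.206.
E = (-0.206) × (106000/39314.8) = -0.55541…

-0.555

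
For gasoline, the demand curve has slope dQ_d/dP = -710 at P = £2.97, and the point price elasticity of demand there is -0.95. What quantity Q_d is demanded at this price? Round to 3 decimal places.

Ed = (dQ_d/dP)·(P/Q_d) ⇒ Q_d = (dQ_d/dP)·P/Ed = (-710)·2.97/(-0.95) = 2219.68421…

2219.684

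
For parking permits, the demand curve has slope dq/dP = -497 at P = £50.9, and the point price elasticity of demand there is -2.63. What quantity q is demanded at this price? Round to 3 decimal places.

9618.745

Ed = (dq/dP)·(P/q) ⇒ q = (dq/dP)·P/Ed = (-497)·50.9/(-2.63) = 9618.74524…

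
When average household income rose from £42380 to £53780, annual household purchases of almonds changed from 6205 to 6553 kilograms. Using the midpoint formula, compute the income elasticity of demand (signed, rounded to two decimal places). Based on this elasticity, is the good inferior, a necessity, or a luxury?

%ΔQ = (6553 − 6205)/[( 6205 + 6553)/2] = 348/6379 = 0.054554…
%ΔIncome = (53780 − 42380)/[( 42380 + 53780)/2] = 11400/48080 = 0.237104…
E_income = (348/6379) / (11400/48080) = 0.2300…
0 < E_income < 1 ⇒ normal good, necessity.

0.23; necessity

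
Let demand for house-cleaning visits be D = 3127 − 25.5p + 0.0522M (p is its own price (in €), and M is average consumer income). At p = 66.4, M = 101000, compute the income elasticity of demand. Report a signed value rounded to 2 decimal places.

At the given values, D = 3127 − 25.5(66.4) + 0.0522(101000) = 6706.
∂D/∂M = 0.0522.
E = (0.0522) × (101000/6706) = 0.7861…

0.79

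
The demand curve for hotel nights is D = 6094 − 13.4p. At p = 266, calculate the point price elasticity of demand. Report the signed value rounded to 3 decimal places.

-1.409

dD/dp = −13.4. At p = 266, D = 6094 − 13.4(266) = 2529.6.
Ed = (dD/dp)·(p/D) = −13.4 × (266/2529.6) = -1.40907…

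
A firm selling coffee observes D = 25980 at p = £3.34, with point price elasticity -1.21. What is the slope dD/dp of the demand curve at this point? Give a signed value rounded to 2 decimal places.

Ed = (dD/dp)·(p/D) ⇒ dD/dp = Ed·D/p = (-1.21)·25980/3.34 = -9411.9161…

-9411.92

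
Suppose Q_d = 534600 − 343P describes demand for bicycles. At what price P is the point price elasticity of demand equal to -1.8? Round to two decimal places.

Ed = −343P/(534600 − 343P). Set this equal to -1.8:
343P = 1.8·(534600 − 343P) ⇒ 343P(1 + 1.8) = 1.8·534600
P = 1.8·534600 / (343·2.8) = 1001.9575…

1001.96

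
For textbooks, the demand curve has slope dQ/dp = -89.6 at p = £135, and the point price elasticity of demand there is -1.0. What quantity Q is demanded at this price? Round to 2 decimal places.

Ed = (dQ/dp)·(p/Q) ⇒ Q = (dQ/dp)·p/Ed = (-89.6)·135/(-1.0) = 12096

12096.00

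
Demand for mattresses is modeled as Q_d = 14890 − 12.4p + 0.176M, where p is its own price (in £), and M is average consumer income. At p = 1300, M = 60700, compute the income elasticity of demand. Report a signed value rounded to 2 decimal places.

At the given values, Q_d = 14890 − 12.4(1300) + 0.176(60700) = 9453.2.
∂Q_d/∂M = 0.176.
E = (0.176) × (60700/9453.2) = 1.1301…

1.13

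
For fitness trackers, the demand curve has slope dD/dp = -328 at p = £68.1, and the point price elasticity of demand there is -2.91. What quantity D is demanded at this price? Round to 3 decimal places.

7675.876

Ed = (dD/dp)·(p/D) ⇒ D = (dD/dp)·p/Ed = (-328)·68.1/(-2.91) = 7675.87628…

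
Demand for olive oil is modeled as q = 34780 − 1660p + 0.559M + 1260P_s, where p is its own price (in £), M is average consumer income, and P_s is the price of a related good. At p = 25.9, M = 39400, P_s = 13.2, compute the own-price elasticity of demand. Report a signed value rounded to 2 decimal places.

At the given values, q = 34780 − 1660(25.9) + 0.559(39400) + 1260(13.2) = 30442.6.
∂q/∂p = −1660.
E = (-1660) × (25.9/30442.6) = -1.4122…

-1.41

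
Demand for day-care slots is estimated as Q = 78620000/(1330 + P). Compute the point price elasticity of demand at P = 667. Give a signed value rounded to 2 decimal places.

dQ/dP = −78620000/(1330 + P)² = -19.7141. At P = 667, Q = 39369.1.
Ed = (dQ/dP)·(P/Q) = (-19.7141) × (667/39369.1) = -0.3340…

-0.33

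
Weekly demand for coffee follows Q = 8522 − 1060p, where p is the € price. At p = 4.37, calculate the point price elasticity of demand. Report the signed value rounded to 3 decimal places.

dQ/dp = −1060. At p = 4.37, Q = 8522 − 1060(4.37) = 3889.8.
Ed = (dQ/dp)·(p/Q) = −1060 × (4.37/3889.8) = -1.19085…

-1.191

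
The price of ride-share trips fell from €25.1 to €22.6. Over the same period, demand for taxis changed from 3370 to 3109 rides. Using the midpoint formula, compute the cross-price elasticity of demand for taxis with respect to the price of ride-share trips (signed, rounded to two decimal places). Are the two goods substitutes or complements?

%ΔQ_{taxis} = (3109 − 3370)/avg = -261/3239.5 = -0.080567…
%ΔP_{ride-share trips} = (22.6 − 25.1)/avg = -2.5/23.85 = -0.104821…
E_cross = (-261/3239.5) / (-2.5/23.85) = 0.7686…
E_cross > 0 ⇒ the goods are substitutes.

0.77; substitutes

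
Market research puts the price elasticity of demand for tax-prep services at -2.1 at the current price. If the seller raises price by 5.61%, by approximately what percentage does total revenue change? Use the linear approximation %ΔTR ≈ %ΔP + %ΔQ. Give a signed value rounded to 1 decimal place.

-6.2%

%ΔQ ≈ Ed × %ΔP = (-2.1) × (+5.61%) = -11.7810%
%ΔTR ≈ %ΔP + %ΔQ = (+5.61%) + (-11.7810%) = -6.1710%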